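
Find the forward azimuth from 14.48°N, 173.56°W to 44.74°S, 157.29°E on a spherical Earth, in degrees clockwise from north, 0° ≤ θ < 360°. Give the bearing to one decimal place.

Δλ = 157.29 − -173.56 = 330.85°; wrapped into (−180°, 180°]: -29.15°.
θ = atan2( sin Δλ · cos φ₂ , cos φ₁ · sin φ₂ − sin φ₁ · cos φ₂ · cos Δλ )
  = atan2(-0.34599, -0.83664) = -157.533° → normalised to [0°, 360°): 202.467°.

202.5°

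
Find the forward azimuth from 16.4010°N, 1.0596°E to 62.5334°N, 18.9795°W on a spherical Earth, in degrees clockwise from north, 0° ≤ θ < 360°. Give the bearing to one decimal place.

347.8°

Δλ = -18.9795 − 1.0596 = -20.0391°.
θ = atan2( sin Δλ · cos φ₂ , cos φ₁ · sin φ₂ − sin φ₁ · cos φ₂ · cos Δλ )
  = atan2(-0.15805, 0.72883) = -12.235° → normalised to [0°, 360°): 347.765°.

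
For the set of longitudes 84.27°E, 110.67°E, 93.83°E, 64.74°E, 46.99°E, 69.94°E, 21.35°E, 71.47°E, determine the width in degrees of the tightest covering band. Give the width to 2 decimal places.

Sort the longitudes: +21.35°, +46.99°, +64.74°, +69.94°, +71.47°, +84.27°, +93.83°, +110.67°.
Eastward gaps between consecutive values (wrapping around): 25.64°, 17.75°, 5.20°, 1.53°, 12.80°, 9.56°, 16.84°, 270.68°.
Largest gap = 270.68° ⇒ minimal covering band is its complement: 360° − 270.68° = 89.32°.
Band runs from +21.35° eastward to +110.67°.

89.32°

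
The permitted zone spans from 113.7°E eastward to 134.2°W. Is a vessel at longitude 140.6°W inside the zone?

Yes

Band width going east from +113.7° to -134.2°: ((-134.2 − 113.7) mod 360) = 112.1°.
Offset of -140.6° east of the west edge: ((-140.6 − 113.7) mod 360) = 105.7°.
105.7° ≤ 112.1° ⇒ inside.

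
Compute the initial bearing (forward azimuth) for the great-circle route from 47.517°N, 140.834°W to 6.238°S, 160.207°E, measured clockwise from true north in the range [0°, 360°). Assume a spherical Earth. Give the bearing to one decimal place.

Δλ = 160.207 − -140.834 = 301.041°; wrapped into (−180°, 180°]: -58.959°.
θ = atan2( sin Δλ · cos φ₂ , cos φ₁ · sin φ₂ − sin φ₁ · cos φ₂ · cos Δλ )
  = atan2(-0.85173, -0.45141) = -117.924° → normalised to [0°, 360°): 242.076°.

242.1°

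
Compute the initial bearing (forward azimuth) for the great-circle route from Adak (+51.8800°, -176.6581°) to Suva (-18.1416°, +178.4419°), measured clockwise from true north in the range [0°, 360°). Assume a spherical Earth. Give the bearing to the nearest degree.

Δλ = 178.4419 − -176.6581 = 355.1000°; wrapped into (−180°, 180°]: -4.9000°.
θ = atan2( sin Δλ · cos φ₂ , cos φ₁ · sin φ₂ − sin φ₁ · cos φ₂ · cos Δλ )
  = atan2(-0.08117, -0.93709) = -175.049° → normalised to [0°, 360°): 184.951°.

185°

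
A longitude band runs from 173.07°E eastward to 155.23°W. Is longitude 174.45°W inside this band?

Yes

Band width going east from +173.07° to -155.23°: ((-155.23 − 173.07) mod 360) = 31.70°.
Offset of -174.45° east of the west edge: ((-174.45 − 173.07) mod 360) = 12.48°.
12.48° ≤ 31.70° ⇒ inside.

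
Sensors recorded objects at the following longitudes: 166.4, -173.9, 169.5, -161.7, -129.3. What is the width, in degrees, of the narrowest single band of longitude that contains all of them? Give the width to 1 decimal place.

64.3°

Sort the longitudes: -173.9°, -161.7°, -129.3°, +166.4°, +169.5°.
Eastward gaps between consecutive values (wrapping around): 12.2°, 32.4°, 295.7°, 3.1°, 16.6°.
Largest gap = 295.7° ⇒ minimal covering band is its complement: 360° − 295.7° = 64.3°.
Band runs from +166.4° eastward to -129.3°, crossing the antimeridian.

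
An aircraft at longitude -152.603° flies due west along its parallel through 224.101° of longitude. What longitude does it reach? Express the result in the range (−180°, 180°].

Start at -152.603°; shift −224.101° → -376.704°.
-376.704° lies outside (−180°, 180°]; add 360° → -16.704°.

-16.704°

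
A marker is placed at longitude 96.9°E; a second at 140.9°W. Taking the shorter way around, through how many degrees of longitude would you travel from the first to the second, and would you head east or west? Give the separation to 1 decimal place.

122.2° east

Raw difference: -140.9 − 96.9 = -237.8°.
Normalise into (−180°, 180°]: -237.8° + 360° = 122.2°.
Positive ⇒ the second point lies to the east; separation 122.2°.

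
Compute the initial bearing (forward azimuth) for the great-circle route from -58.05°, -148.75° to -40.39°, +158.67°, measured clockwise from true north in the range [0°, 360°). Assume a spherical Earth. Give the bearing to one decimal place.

274.7°

Δλ = 158.67 − -148.75 = 307.42°; wrapped into (−180°, 180°]: -52.58°.
θ = atan2( sin Δλ · cos φ₂ , cos φ₁ · sin φ₂ − sin φ₁ · cos φ₂ · cos Δλ )
  = atan2(-0.60491, 0.04981) = -85.293° → normalised to [0°, 360°): 274.707°.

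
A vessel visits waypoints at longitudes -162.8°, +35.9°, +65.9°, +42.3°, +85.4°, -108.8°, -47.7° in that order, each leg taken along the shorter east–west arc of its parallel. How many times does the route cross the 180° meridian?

Leg 1: -162.8° → +35.9°, shortest Δλ = -161.3° (west) — crosses 180°.
Leg 2: +35.9° → +65.9°, shortest Δλ = 30.0° (east) — does not cross 180°.
Leg 3: +65.9° → +42.3°, shortest Δλ = -23.6° (west) — does not cross 180°.
Leg 4: +42.3° → +85.4°, shortest Δλ = 43.1° (east) — does not cross 180°.
Leg 5: +85.4° → -108.8°, shortest Δλ = 165.8° (east) — crosses 180°.
Leg 6: -108.8° → -47.7°, shortest Δλ = 61.1° (east) — does not cross 180°.
Total crossings: 2.

2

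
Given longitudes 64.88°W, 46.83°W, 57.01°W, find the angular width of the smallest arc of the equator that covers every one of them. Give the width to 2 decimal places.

18.05°

Sort the longitudes: -64.88°, -57.01°, -46.83°.
Eastward gaps between consecutive values (wrapping around): 7.87°, 10.18°, 341.95°.
Largest gap = 341.95° ⇒ minimal covering band is its complement: 360° − 341.95° = 18.05°.
Band runs from -64.88° eastward to -46.83°.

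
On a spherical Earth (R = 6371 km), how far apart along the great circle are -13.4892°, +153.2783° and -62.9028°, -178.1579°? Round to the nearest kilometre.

5934 km

Δλ = -178.1579 − 153.2783 = -331.4362°; wrapped into (−180°, 180°]: 28.5638°.
Δφ = -62.9028 − -13.4892 = -49.4136°.
a = sin²(Δφ/2) + cos φ₁ · cos φ₂ · sin²(Δλ/2) = 0.201659.
c = 2·atan2(√a, √(1−a)) = 0.93144 rad → d = 6371·c ≈ 5934.18 km.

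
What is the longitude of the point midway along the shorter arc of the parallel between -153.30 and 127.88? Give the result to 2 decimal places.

Signed shortest Δλ from -153.30° to +127.88° is -78.82°.
Midpoint longitude = -153.30° + (-78.82°)/2 = -153.30° − 39.41° = -192.71°.
Normalise into (−180°, 180°]: +167.29°.
(The naïve average (-153.30 + +127.88)/2 = -12.71° is on the wrong side of the globe.)

+167.29°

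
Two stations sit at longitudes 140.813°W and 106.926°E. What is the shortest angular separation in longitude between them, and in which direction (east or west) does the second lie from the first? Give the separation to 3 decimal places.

112.261° west

Raw difference: 106.926 − -140.813 = 247.739°.
Normalise into (−180°, 180°]: 247.739° − 360° = -112.261°.
Negative ⇒ the second point lies to the west; separation 112.261°.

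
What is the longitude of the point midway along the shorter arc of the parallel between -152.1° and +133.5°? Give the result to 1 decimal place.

Signed shortest Δλ from -152.1° to +133.5° is -74.4°.
Midpoint longitude = -152.1° + (-74.4°)/2 = -152.1° − 37.2° = -189.3°.
Normalise into (−180°, 180°]: +170.7°.
(The naïve average (-152.1 + +133.5)/2 = -9.3° is on the wrong side of the globe.)

+170.7°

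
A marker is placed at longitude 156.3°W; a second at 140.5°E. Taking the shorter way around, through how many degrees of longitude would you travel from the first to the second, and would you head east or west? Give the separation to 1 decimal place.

63.2° west

Raw difference: 140.5 − -156.3 = 296.8°.
Normalise into (−180°, 180°]: 296.8° − 360° = -63.2°.
Negative ⇒ the second point lies to the west; separation 63.2°.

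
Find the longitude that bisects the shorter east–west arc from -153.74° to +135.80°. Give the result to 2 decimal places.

Signed shortest Δλ from -153.74° to +135.80° is -70.46°.
Midpoint longitude = -153.74° + (-70.46°)/2 = -153.74° − 35.23° = -188.97°.
Normalise into (−180°, 180°]: +171.03°.
(The naïve average (-153.74 + +135.80)/2 = -8.97° is on the wrong side of the globe.)

+171.03°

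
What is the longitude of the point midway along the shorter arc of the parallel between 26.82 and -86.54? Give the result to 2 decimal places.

Signed shortest Δλ from +26.82° to -86.54° is -113.36°.
Midpoint longitude = +26.82° + (-113.36°)/2 = +26.82° − 56.68° = -29.86°.

-29.86°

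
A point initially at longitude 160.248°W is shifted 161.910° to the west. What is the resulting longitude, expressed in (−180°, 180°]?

Start at -160.248°; shift −161.910° → -322.158°.
-322.158° lies outside (−180°, 180°]; add 360° → +37.842°.

37.842°E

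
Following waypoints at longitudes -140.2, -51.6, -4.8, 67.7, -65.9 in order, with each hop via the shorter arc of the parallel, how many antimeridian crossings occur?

0

Leg 1: -140.2° → -51.6°, shortest Δλ = 88.6° (east) — does not cross 180°.
Leg 2: -51.6° → -4.8°, shortest Δλ = 46.8° (east) — does not cross 180°.
Leg 3: -4.8° → +67.7°, shortest Δλ = 72.5° (east) — does not cross 180°.
Leg 4: +67.7° → -65.9°, shortest Δλ = -133.6° (west) — does not cross 180°.
Total crossings: 0.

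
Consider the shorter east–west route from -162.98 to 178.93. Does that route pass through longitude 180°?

Yes

Naïve |178.93 − -162.98| = 341.91° > 180°, so the shorter arc goes the other way round — across 180°.
Signed shortest Δλ = ((178.93 − -162.98 + 180) mod 360) − 180 = -18.09°.
Going west by 18.09° from -162.98° passes through 180° before reaching +178.93°.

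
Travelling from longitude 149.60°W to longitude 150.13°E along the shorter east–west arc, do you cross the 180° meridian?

Yes

Naïve |150.13 − -149.60| = 299.73° > 180°, so the shorter arc goes the other way round — across 180°.
Signed shortest Δλ = ((150.13 − -149.60 + 180) mod 360) − 180 = -60.27°.
Going west by 60.27° from -149.60° passes through 180° before reaching +150.13°.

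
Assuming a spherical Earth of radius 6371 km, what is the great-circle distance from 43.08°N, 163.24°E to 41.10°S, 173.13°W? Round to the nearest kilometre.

9655 km

Δλ = -173.13 − 163.24 = -336.37°; wrapped into (−180°, 180°]: 23.63°.
Δφ = -41.10 − 43.08 = -84.18°.
a = sin²(Δφ/2) + cos φ₁ · cos φ₂ · sin²(Δλ/2) = 0.472373.
c = 2·atan2(√a, √(1−a)) = 1.51551 rad → d = 6371·c ≈ 9655.34 km.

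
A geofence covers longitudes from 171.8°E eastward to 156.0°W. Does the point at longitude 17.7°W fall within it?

Band width going east from +171.8° to -156.0°: ((-156.0 − 171.8) mod 360) = 32.2°.
Offset of -17.7° east of the west edge: ((-17.7 − 171.8) mod 360) = 170.5°.
170.5° > 32.2° ⇒ outside.

No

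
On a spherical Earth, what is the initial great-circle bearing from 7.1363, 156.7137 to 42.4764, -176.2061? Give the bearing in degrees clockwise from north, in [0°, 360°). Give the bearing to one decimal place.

29.7°

Δλ = -176.2061 − 156.7137 = -332.9198°; wrapped into (−180°, 180°]: 27.0802°.
θ = atan2( sin Δλ · cos φ₂ , cos φ₁ · sin φ₂ − sin φ₁ · cos φ₂ · cos Δλ )
  = atan2(0.33576, 0.58847) = 29.708° → normalised to [0°, 360°): 29.708°.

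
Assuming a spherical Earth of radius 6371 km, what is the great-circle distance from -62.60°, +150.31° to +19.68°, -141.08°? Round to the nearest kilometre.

Δλ = -141.08 − 150.31 = -291.39°; wrapped into (−180°, 180°]: 68.61°.
Δφ = 19.68 − -62.60 = 82.28°.
a = sin²(Δφ/2) + cos φ₁ · cos φ₂ · sin²(Δλ/2) = 0.570475.
c = 2·atan2(√a, √(1−a)) = 1.71222 rad → d = 6371·c ≈ 10908.53 km.

10909 km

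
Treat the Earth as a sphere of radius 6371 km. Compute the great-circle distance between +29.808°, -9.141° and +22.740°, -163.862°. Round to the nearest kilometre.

Δλ = -163.862 − -9.141 = -154.721°.
Δφ = 22.740 − 29.808 = -7.068°.
a = sin²(Δφ/2) + cos φ₁ · cos φ₂ · sin²(Δλ/2) = 0.765732.
c = 2·atan2(√a, √(1−a)) = 2.13112 rad → d = 6371·c ≈ 13577.39 km.

13577 km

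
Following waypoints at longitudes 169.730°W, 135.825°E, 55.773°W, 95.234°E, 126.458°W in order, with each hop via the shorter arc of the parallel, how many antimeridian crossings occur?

Leg 1: -169.730° → +135.825°, shortest Δλ = -54.445° (west) — crosses 180°.
Leg 2: +135.825° → -55.773°, shortest Δλ = 168.402° (east) — crosses 180°.
Leg 3: -55.773° → +95.234°, shortest Δλ = 151.007° (east) — does not cross 180°.
Leg 4: +95.234° → -126.458°, shortest Δλ = 138.308° (east) — crosses 180°.
Total crossings: 3.

3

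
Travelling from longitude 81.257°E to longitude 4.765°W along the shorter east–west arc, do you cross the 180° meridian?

No

Signed shortest Δλ = ((-4.765 − 81.257 + 180) mod 360) − 180 = -86.022°.
Going west by 86.022° from +81.257° reaches -4.765° without touching 180°.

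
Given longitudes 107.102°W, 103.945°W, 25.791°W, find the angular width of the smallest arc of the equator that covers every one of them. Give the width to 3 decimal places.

81.311°

Sort the longitudes: -107.102°, -103.945°, -25.791°.
Eastward gaps between consecutive values (wrapping around): 3.157°, 78.154°, 278.689°.
Largest gap = 278.689° ⇒ minimal covering band is its complement: 360° − 278.689° = 81.311°.
Band runs from -107.102° eastward to -25.791°.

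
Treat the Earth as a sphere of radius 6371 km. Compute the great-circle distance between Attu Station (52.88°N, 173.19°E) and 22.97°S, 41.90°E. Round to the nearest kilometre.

14753 km

Δλ = 41.90 − 173.19 = -131.29°.
Δφ = -22.97 − 52.88 = -75.85°.
a = sin²(Δφ/2) + cos φ₁ · cos φ₂ · sin²(Δλ/2) = 0.838911.
c = 2·atan2(√a, √(1−a)) = 2.31559 rad → d = 6371·c ≈ 14752.64 km.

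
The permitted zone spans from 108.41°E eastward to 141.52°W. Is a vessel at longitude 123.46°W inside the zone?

Band width going east from +108.41° to -141.52°: ((-141.52 − 108.41) mod 360) = 110.07°.
Offset of -123.46° east of the west edge: ((-123.46 − 108.41) mod 360) = 128.13°.
128.13° > 110.07° ⇒ outside.

No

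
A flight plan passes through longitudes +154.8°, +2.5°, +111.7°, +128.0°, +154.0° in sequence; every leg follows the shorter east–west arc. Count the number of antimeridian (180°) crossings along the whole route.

0

Leg 1: +154.8° → +2.5°, shortest Δλ = -152.3° (west) — does not cross 180°.
Leg 2: +2.5° → +111.7°, shortest Δλ = 109.2° (east) — does not cross 180°.
Leg 3: +111.7° → +128.0°, shortest Δλ = 16.3° (east) — does not cross 180°.
Leg 4: +128.0° → +154.0°, shortest Δλ = 26.0° (east) — does not cross 180°.
Total crossings: 0.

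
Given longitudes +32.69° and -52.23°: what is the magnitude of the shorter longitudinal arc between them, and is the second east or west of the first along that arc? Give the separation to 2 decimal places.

Raw difference: -52.23 − 32.69 = -84.92°.
Normalise into (−180°, 180°]: -84.92° stays -84.92°.
Negative ⇒ the second point lies to the west; separation 84.92°.

84.92° west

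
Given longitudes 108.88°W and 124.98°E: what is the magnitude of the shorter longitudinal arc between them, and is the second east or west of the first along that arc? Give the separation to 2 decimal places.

Raw difference: 124.98 − -108.88 = 233.86°.
Normalise into (−180°, 180°]: 233.86° − 360° = -126.14°.
Negative ⇒ the second point lies to the west; separation 126.14°.

126.14° west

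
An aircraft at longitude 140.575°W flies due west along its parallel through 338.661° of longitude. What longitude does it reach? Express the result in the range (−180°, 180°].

Start at -140.575°; shift −338.661° → -479.236°.
-479.236° lies outside (−180°, 180°]; add 360° → -119.236°.

119.236°W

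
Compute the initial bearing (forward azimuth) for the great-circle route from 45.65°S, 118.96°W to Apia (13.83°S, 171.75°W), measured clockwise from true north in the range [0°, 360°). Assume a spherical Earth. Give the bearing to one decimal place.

Δλ = -171.75 − -118.96 = -52.79°.
θ = atan2( sin Δλ · cos φ₂ , cos φ₁ · sin φ₂ − sin φ₁ · cos φ₂ · cos Δλ )
  = atan2(-0.77334, 0.25280) = -71.898° → normalised to [0°, 360°): 288.102°.

288.1°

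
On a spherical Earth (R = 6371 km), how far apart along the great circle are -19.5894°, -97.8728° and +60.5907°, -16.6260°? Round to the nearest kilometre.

Δλ = -16.6260 − -97.8728 = 81.2468°.
Δφ = 60.5907 − -19.5894 = 80.1801°.
a = sin²(Δφ/2) + cos φ₁ · cos φ₂ · sin²(Δλ/2) = 0.610835.
c = 2·atan2(√a, √(1−a)) = 1.79432 rad → d = 6371·c ≈ 11431.63 km.

11432 km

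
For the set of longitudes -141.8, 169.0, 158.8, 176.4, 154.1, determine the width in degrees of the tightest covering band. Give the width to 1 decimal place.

64.1°

Sort the longitudes: -141.8°, +154.1°, +158.8°, +169.0°, +176.4°.
Eastward gaps between consecutive values (wrapping around): 295.9°, 4.7°, 10.2°, 7.4°, 41.8°.
Largest gap = 295.9° ⇒ minimal covering band is its complement: 360° − 295.9° = 64.1°.
Band runs from +154.1° eastward to -141.8°, crossing the antimeridian.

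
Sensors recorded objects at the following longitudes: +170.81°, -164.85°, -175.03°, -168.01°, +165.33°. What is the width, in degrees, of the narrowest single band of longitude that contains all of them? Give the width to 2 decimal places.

29.82°

Sort the longitudes: -175.03°, -168.01°, -164.85°, +165.33°, +170.81°.
Eastward gaps between consecutive values (wrapping around): 7.02°, 3.16°, 330.18°, 5.48°, 14.16°.
Largest gap = 330.18° ⇒ minimal covering band is its complement: 360° − 330.18° = 29.82°.
Band runs from +165.33° eastward to -164.85°, crossing the antimeridian.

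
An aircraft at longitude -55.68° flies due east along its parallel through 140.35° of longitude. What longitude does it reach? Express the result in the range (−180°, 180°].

Start at -55.68°; shift +140.35° → +84.67°.
+84.67° already lies in (−180°, 180°].

+84.67°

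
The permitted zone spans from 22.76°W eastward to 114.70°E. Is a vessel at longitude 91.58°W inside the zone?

No

Band width going east from -22.76° to +114.70°: ((114.70 − -22.76) mod 360) = 137.46°.
Offset of -91.58° east of the west edge: ((-91.58 − -22.76) mod 360) = 291.18°.
291.18° > 137.46° ⇒ outside.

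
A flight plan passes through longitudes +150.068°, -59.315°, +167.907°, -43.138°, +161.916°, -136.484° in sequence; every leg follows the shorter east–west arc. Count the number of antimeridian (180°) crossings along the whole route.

Leg 1: +150.068° → -59.315°, shortest Δλ = 150.617° (east) — crosses 180°.
Leg 2: -59.315° → +167.907°, shortest Δλ = -132.778° (west) — crosses 180°.
Leg 3: +167.907° → -43.138°, shortest Δλ = 148.955° (east) — crosses 180°.
Leg 4: -43.138° → +161.916°, shortest Δλ = -154.946° (west) — crosses 180°.
Leg 5: +161.916° → -136.484°, shortest Δλ = 61.6° (east) — crosses 180°.
Total crossings: 5.

5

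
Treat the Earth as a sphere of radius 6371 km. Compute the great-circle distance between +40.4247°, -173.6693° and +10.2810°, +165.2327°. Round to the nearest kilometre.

3943 km

Δλ = 165.2327 − -173.6693 = 338.9020°; wrapped into (−180°, 180°]: -21.0980°.
Δφ = 10.2810 − 40.4247 = -30.1437°.
a = sin²(Δφ/2) + cos φ₁ · cos φ₂ · sin²(Δλ/2) = 0.092721.
c = 2·atan2(√a, √(1−a)) = 0.61883 rad → d = 6371·c ≈ 3942.56 km.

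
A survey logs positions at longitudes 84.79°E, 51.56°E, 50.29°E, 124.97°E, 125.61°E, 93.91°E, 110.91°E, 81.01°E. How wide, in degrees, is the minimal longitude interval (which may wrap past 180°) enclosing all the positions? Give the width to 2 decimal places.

75.32°

Sort the longitudes: +50.29°, +51.56°, +81.01°, +84.79°, +93.91°, +110.91°, +124.97°, +125.61°.
Eastward gaps between consecutive values (wrapping around): 1.27°, 29.45°, 3.78°, 9.12°, 17.00°, 14.06°, 0.64°, 284.68°.
Largest gap = 284.68° ⇒ minimal covering band is its complement: 360° − 284.68° = 75.32°.
Band runs from +50.29° eastward to +125.61°.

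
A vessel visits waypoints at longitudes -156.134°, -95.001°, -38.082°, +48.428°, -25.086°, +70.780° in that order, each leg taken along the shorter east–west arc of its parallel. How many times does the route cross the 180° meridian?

Leg 1: -156.134° → -95.001°, shortest Δλ = 61.133° (east) — does not cross 180°.
Leg 2: -95.001° → -38.082°, shortest Δλ = 56.919° (east) — does not cross 180°.
Leg 3: -38.082° → +48.428°, shortest Δλ = 86.51° (east) — does not cross 180°.
Leg 4: +48.428° → -25.086°, shortest Δλ = -73.514° (west) — does not cross 180°.
Leg 5: -25.086° → +70.780°, shortest Δλ = 95.866° (east) — does not cross 180°.
Total crossings: 0.

0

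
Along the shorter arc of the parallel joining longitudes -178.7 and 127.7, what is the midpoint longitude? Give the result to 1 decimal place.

+154.5°

Signed shortest Δλ from -178.7° to +127.7° is -53.6°.
Midpoint longitude = -178.7° + (-53.6°)/2 = -178.7° − 26.8° = -205.5°.
Normalise into (−180°, 180°]: +154.5°.
(The naïve average (-178.7 + +127.7)/2 = -25.5° is on the wrong side of the globe.)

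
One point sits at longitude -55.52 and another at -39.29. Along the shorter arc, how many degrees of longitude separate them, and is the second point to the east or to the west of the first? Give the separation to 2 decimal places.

Raw difference: -39.29 − -55.52 = 16.23°.
Normalise into (−180°, 180°]: 16.23° stays 16.23°.
Positive ⇒ the second point lies to the east; separation 16.23°.

16.23° east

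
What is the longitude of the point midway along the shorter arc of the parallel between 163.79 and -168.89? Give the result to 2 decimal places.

Signed shortest Δλ from +163.79° to -168.89° is +27.32°.
Midpoint longitude = +163.79° + (+27.32°)/2 = +163.79° + 13.66° = +177.45°.
(The naïve average (+163.79 + -168.89)/2 = -2.55° is on the wrong side of the globe.)

+177.45°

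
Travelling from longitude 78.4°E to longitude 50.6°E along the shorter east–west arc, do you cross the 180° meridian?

No

Signed shortest Δλ = ((50.6 − 78.4 + 180) mod 360) − 180 = -27.8°.
Going west by 27.8° from +78.4° reaches +50.6° without touching 180°.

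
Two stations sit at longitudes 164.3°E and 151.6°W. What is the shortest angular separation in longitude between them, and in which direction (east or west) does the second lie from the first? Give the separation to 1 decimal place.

Raw difference: -151.6 − 164.3 = -315.9°.
Normalise into (−180°, 180°]: -315.9° + 360° = 44.1°.
Positive ⇒ the second point lies to the east; separation 44.1°.

44.1° east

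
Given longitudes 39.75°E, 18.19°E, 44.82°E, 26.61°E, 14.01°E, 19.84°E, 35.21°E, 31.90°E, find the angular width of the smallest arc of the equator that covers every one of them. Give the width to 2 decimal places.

Sort the longitudes: +14.01°, +18.19°, +19.84°, +26.61°, +31.90°, +35.21°, +39.75°, +44.82°.
Eastward gaps between consecutive values (wrapping around): 4.18°, 1.65°, 6.77°, 5.29°, 3.31°, 4.54°, 5.07°, 329.19°.
Largest gap = 329.19° ⇒ minimal covering band is its complement: 360° − 329.19° = 30.81°.
Band runs from +14.01° eastward to +44.82°.

30.81°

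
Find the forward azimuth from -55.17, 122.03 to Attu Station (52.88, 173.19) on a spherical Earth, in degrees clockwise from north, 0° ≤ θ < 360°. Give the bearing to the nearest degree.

32°

Δλ = 173.19 − 122.03 = 51.16°.
θ = atan2( sin Δλ · cos φ₂ , cos φ₁ · sin φ₂ − sin φ₁ · cos φ₂ · cos Δλ )
  = atan2(0.47006, 0.76609) = 31.532° → normalised to [0°, 360°): 31.532°.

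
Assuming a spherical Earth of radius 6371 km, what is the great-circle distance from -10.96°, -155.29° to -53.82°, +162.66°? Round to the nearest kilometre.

Δλ = 162.66 − -155.29 = 317.95°; wrapped into (−180°, 180°]: -42.05°.
Δφ = -53.82 − -10.96 = -42.86°.
a = sin²(Δφ/2) + cos φ₁ · cos φ₂ · sin²(Δλ/2) = 0.208091.
c = 2·atan2(√a, √(1−a)) = 0.94737 rad → d = 6371·c ≈ 6035.72 km.

6036 km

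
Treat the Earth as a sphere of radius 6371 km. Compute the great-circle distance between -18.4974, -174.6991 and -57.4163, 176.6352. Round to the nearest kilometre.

Δλ = 176.6352 − -174.6991 = 351.3343°; wrapped into (−180°, 180°]: -8.6657°.
Δφ = -57.4163 − -18.4974 = -38.9189°.
a = sin²(Δφ/2) + cos φ₁ · cos φ₂ · sin²(Δλ/2) = 0.113897.
c = 2·atan2(√a, √(1−a)) = 0.68849 rad → d = 6371·c ≈ 4386.37 km.

4386 km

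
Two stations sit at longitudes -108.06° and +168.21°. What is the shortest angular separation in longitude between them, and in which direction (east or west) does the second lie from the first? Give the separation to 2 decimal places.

83.73° west

Raw difference: 168.21 − -108.06 = 276.27°.
Normalise into (−180°, 180°]: 276.27° − 360° = -83.73°.
Negative ⇒ the second point lies to the west; separation 83.73°.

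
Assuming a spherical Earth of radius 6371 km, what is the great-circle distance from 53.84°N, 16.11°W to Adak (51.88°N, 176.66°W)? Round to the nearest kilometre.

8122 km

Δλ = -176.66 − -16.11 = -160.55°.
Δφ = 51.88 − 53.84 = -1.96°.
a = sin²(Δφ/2) + cos φ₁ · cos φ₂ · sin²(Δλ/2) = 0.354139.
c = 2·atan2(√a, √(1−a)) = 1.27477 rad → d = 6371·c ≈ 8121.55 km.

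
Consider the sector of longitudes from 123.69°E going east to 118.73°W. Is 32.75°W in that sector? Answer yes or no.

No

Band width going east from +123.69° to -118.73°: ((-118.73 − 123.69) mod 360) = 117.58°.
Offset of -32.75° east of the west edge: ((-32.75 − 123.69) mod 360) = 203.56°.
203.56° > 117.58° ⇒ outside.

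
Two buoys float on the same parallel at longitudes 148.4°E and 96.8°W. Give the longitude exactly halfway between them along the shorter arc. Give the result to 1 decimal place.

154.2°W

Signed shortest Δλ from +148.4° to -96.8° is +114.8°.
Midpoint longitude = +148.4° + (+114.8°)/2 = +148.4° + 57.4° = +205.8°.
Normalise into (−180°, 180°]: -154.2°.
(The naïve average (+148.4 + -96.8)/2 = 25.8° is on the wrong side of the globe.)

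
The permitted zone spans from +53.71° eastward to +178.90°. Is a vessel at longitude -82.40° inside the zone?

Band width going east from +53.71° to +178.90°: ((178.90 − 53.71) mod 360) = 125.19°.
Offset of -82.40° east of the west edge: ((-82.40 − 53.71) mod 360) = 223.89°.
223.89° > 125.19° ⇒ outside.

No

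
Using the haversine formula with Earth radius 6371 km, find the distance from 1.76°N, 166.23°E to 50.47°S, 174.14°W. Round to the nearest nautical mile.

3294 nmi

Δλ = -174.14 − 166.23 = -340.37°; wrapped into (−180°, 180°]: 19.63°.
Δφ = -50.47 − 1.76 = -52.23°.
a = sin²(Δφ/2) + cos φ₁ · cos φ₂ · sin²(Δλ/2) = 0.212240.
c = 2·atan2(√a, √(1−a)) = 0.95756 rad → d = 6371·c ≈ 6100.60 km ≈ 3294.06 nmi.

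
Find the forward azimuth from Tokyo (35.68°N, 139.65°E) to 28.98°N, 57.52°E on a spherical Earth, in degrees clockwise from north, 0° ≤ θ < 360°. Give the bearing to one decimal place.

Δλ = 57.52 − 139.65 = -82.13°.
θ = atan2( sin Δλ · cos φ₂ , cos φ₁ · sin φ₂ − sin φ₁ · cos φ₂ · cos Δλ )
  = atan2(-0.86655, 0.32369) = -69.517° → normalised to [0°, 360°): 290.483°.

290.5°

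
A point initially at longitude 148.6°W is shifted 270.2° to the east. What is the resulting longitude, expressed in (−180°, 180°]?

Start at -148.6°; shift +270.2° → +121.6°.
+121.6° already lies in (−180°, 180°].

121.6°E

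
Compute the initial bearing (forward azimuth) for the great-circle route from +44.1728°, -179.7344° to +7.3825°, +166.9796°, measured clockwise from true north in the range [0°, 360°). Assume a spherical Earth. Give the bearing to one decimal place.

201.4°

Δλ = 166.9796 − -179.7344 = 346.7140°; wrapped into (−180°, 180°]: -13.2860°.
θ = atan2( sin Δλ · cos φ₂ , cos φ₁ · sin φ₂ − sin φ₁ · cos φ₂ · cos Δλ )
  = atan2(-0.22791, -0.58039) = -158.561° → normalised to [0°, 360°): 201.439°.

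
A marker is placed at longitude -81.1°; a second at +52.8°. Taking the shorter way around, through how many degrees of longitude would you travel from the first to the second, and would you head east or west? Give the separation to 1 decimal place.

Raw difference: 52.8 − -81.1 = 133.9°.
Normalise into (−180°, 180°]: 133.9° stays 133.9°.
Positive ⇒ the second point lies to the east; separation 133.9°.

133.9° east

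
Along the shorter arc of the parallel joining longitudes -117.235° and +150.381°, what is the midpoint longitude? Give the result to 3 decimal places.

Signed shortest Δλ from -117.235° to +150.381° is -92.384°.
Midpoint longitude = -117.235° + (-92.384°)/2 = -117.235° − 46.192° = -163.427°.
(The naïve average (-117.235 + +150.381)/2 = 16.573° is on the wrong side of the globe.)

-163.427°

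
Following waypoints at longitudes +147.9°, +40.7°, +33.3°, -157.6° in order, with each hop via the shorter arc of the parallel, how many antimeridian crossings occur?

Leg 1: +147.9° → +40.7°, shortest Δλ = -107.2° (west) — does not cross 180°.
Leg 2: +40.7° → +33.3°, shortest Δλ = -7.4° (west) — does not cross 180°.
Leg 3: +33.3° → -157.6°, shortest Δλ = 169.1° (east) — crosses 180°.
Total crossings: 1.

1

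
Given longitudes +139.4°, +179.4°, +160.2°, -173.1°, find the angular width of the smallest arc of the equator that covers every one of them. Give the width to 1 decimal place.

Sort the longitudes: -173.1°, +139.4°, +160.2°, +179.4°.
Eastward gaps between consecutive values (wrapping around): 312.5°, 20.8°, 19.2°, 7.5°.
Largest gap = 312.5° ⇒ minimal covering band is its complement: 360° − 312.5° = 47.5°.
Band runs from +139.4° eastward to -173.1°, crossing the antimeridian.

47.5°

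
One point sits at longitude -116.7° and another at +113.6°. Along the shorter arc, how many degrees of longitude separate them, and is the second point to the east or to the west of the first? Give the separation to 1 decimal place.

Raw difference: 113.6 − -116.7 = 230.3°.
Normalise into (−180°, 180°]: 230.3° − 360° = -129.7°.
Negative ⇒ the second point lies to the west; separation 129.7°.

129.7° west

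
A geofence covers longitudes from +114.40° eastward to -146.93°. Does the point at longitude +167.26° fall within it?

Band width going east from +114.40° to -146.93°: ((-146.93 − 114.40) mod 360) = 98.67°.
Offset of +167.26° east of the west edge: ((167.26 − 114.40) mod 360) = 52.86°.
52.86° ≤ 98.67° ⇒ inside.

Yes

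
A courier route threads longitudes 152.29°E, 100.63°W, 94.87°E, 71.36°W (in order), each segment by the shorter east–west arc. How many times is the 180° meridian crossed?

2

Leg 1: +152.29° → -100.63°, shortest Δλ = 107.08° (east) — crosses 180°.
Leg 2: -100.63° → +94.87°, shortest Δλ = -164.5° (west) — crosses 180°.
Leg 3: +94.87° → -71.36°, shortest Δλ = -166.23° (west) — does not cross 180°.
Total crossings: 2.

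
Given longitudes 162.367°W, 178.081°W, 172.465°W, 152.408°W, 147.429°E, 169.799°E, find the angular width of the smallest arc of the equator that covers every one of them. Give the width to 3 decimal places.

60.163°

Sort the longitudes: -178.081°, -172.465°, -162.367°, -152.408°, +147.429°, +169.799°.
Eastward gaps between consecutive values (wrapping around): 5.616°, 10.098°, 9.959°, 299.837°, 22.370°, 12.120°.
Largest gap = 299.837° ⇒ minimal covering band is its complement: 360° − 299.837° = 60.163°.
Band runs from +147.429° eastward to -152.408°, crossing the antimeridian.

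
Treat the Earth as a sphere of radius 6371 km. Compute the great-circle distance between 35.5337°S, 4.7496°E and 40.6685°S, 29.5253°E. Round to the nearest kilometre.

2234 km

Δλ = 29.5253 − 4.7496 = 24.7757°.
Δφ = -40.6685 − -35.5337 = -5.1348°.
a = sin²(Δφ/2) + cos φ₁ · cos φ₂ · sin²(Δλ/2) = 0.030413.
c = 2·atan2(√a, √(1−a)) = 0.35058 rad → d = 6371·c ≈ 2233.56 km.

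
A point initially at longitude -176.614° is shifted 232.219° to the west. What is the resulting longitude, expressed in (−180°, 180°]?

Start at -176.614°; shift −232.219° → -408.833°.
-408.833° lies outside (−180°, 180°]; add 360° → -48.833°.

-48.833°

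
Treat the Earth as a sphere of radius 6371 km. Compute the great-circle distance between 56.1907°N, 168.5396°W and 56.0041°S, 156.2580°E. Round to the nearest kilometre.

12872 km

Δλ = 156.2580 − -168.5396 = 324.7976°; wrapped into (−180°, 180°]: -35.2024°.
Δφ = -56.0041 − 56.1907 = -112.1948°.
a = sin²(Δφ/2) + cos φ₁ · cos φ₂ · sin²(Δλ/2) = 0.717327.
c = 2·atan2(√a, √(1−a)) = 2.02045 rad → d = 6371·c ≈ 12872.29 km.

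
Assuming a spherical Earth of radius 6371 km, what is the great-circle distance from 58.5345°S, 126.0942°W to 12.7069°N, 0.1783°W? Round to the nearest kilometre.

Δλ = -0.1783 − -126.0942 = 125.9159°.
Δφ = 12.7069 − -58.5345 = 71.2414°.
a = sin²(Δφ/2) + cos φ₁ · cos φ₂ · sin²(Δλ/2) = 0.743157.
c = 2·atan2(√a, √(1−a)) = 2.07866 rad → d = 6371·c ≈ 13243.16 km.

13243 km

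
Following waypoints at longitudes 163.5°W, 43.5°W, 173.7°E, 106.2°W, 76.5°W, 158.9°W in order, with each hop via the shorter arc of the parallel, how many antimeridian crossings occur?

Leg 1: -163.5° → -43.5°, shortest Δλ = 120.0° (east) — does not cross 180°.
Leg 2: -43.5° → +173.7°, shortest Δλ = -142.8° (west) — crosses 180°.
Leg 3: +173.7° → -106.2°, shortest Δλ = 80.1° (east) — crosses 180°.
Leg 4: -106.2° → -76.5°, shortest Δλ = 29.7° (east) — does not cross 180°.
Leg 5: -76.5° → -158.9°, shortest Δλ = -82.4° (west) — does not cross 180°.
Total crossings: 2.

2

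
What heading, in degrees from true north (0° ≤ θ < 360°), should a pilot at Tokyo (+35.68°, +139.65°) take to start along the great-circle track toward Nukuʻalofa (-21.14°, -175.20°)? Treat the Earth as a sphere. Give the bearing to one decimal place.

135.7°

Δλ = -175.20 − 139.65 = -314.85°; wrapped into (−180°, 180°]: 45.15°.
θ = atan2( sin Δλ · cos φ₂ , cos φ₁ · sin φ₂ − sin φ₁ · cos φ₂ · cos Δλ )
  = atan2(0.66124, -0.67661) = 135.658° → normalised to [0°, 360°): 135.658°.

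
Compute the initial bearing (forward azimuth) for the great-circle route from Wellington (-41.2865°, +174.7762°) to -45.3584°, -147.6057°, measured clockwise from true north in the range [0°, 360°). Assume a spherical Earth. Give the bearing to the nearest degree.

111°

Δλ = -147.6057 − 174.7762 = -322.3819°; wrapped into (−180°, 180°]: 37.6181°.
θ = atan2( sin Δλ · cos φ₂ , cos φ₁ · sin φ₂ − sin φ₁ · cos φ₂ · cos Δλ )
  = atan2(0.42891, -0.16740) = 111.320° → normalised to [0°, 360°): 111.320°.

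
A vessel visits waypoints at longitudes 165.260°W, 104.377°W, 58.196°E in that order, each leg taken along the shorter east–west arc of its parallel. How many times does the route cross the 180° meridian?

0

Leg 1: -165.260° → -104.377°, shortest Δλ = 60.883° (east) — does not cross 180°.
Leg 2: -104.377° → +58.196°, shortest Δλ = 162.573° (east) — does not cross 180°.
Total crossings: 0.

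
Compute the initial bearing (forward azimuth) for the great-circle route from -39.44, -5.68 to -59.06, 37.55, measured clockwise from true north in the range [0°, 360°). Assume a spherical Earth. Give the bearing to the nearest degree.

140°

Δλ = 37.55 − -5.68 = 43.23°.
θ = atan2( sin Δλ · cos φ₂ , cos φ₁ · sin φ₂ − sin φ₁ · cos φ₂ · cos Δλ )
  = atan2(0.35215, -0.42442) = 140.317° → normalised to [0°, 360°): 140.317°.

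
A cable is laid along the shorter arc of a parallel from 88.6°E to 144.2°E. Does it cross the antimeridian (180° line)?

Signed shortest Δλ = ((144.2 − 88.6 + 180) mod 360) − 180 = 55.6°.
Going east by 55.6° from +88.6° reaches +144.2° without touching 180°.

No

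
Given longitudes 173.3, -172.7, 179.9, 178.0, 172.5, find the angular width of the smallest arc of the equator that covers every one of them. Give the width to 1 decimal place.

14.8°

Sort the longitudes: -172.7°, +172.5°, +173.3°, +178.0°, +179.9°.
Eastward gaps between consecutive values (wrapping around): 345.2°, 0.8°, 4.7°, 1.9°, 7.4°.
Largest gap = 345.2° ⇒ minimal covering band is its complement: 360° − 345.2° = 14.8°.
Band runs from +172.5° eastward to -172.7°, crossing the antimeridian.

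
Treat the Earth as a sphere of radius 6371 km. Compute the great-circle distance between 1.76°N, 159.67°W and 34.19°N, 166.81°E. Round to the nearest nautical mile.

Δλ = 166.81 − -159.67 = 326.48°; wrapped into (−180°, 180°]: -33.52°.
Δφ = 34.19 − 1.76 = 32.43°.
a = sin²(Δφ/2) + cos φ₁ · cos φ₂ · sin²(Δλ/2) = 0.146727.
c = 2·atan2(√a, √(1−a)) = 0.78619 rad → d = 6371·c ≈ 5008.82 km ≈ 2704.54 nmi.

2705 nmi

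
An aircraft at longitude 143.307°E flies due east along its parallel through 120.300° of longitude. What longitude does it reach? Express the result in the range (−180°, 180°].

Start at +143.307°; shift +120.300° → +263.607°.
+263.607° lies outside (−180°, 180°]; subtract 360° → -96.393°.

96.393°W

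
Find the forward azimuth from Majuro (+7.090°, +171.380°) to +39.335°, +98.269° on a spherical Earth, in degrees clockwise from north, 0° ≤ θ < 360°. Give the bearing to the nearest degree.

Δλ = 98.269 − 171.380 = -73.111°.
θ = atan2( sin Δλ · cos φ₂ , cos φ₁ · sin φ₂ − sin φ₁ · cos φ₂ · cos Δλ )
  = atan2(-0.74009, 0.60127) = -50.909° → normalised to [0°, 360°): 309.091°.

309°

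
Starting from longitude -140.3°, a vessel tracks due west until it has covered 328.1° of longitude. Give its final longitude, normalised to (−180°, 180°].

Start at -140.3°; shift −328.1° → -468.4°.
-468.4° lies outside (−180°, 180°]; add 360° → -108.4°.

-108.4°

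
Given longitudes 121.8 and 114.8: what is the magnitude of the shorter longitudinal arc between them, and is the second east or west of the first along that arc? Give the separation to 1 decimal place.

Raw difference: 114.8 − 121.8 = -7.0°.
Normalise into (−180°, 180°]: -7.0° stays -7.0°.
Negative ⇒ the second point lies to the west; separation 7.0°.

7.0° west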